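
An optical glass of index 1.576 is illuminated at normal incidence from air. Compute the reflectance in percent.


Fresnel reflectance at normal incidence:
  R = ((n - 1)/(n + 1))^2
  (n - 1)/(n + 1) = (1.576 - 1)/(1.576 + 1) = 0.223602
  R = 0.223602^2 = 0.0499979
  R(%) = 0.0499979 * 100 = 5.0%

5.0%


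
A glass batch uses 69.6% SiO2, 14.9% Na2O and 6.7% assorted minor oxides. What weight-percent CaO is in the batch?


Pieces sum to 100%:
  CaO = 100 - (SiO2 + Na2O + others)
  CaO = 100 - (69.6 + 14.9 + 6.7) = 8.8%

8.8%


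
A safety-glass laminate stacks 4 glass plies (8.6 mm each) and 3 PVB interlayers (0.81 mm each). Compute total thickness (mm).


Total thickness = glass contribution + PVB contribution
  Glass: 4 * 8.6 = 34.4 mm
  PVB: 3 * 0.81 = 2.43 mm
  Total = 34.4 + 2.43 = 36.83 mm

36.83 mm


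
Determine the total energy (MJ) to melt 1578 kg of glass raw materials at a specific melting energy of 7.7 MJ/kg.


Total energy = mass * specific energy
  E = 1578 * 7.7 = 12150.6 MJ

12150.6 MJ


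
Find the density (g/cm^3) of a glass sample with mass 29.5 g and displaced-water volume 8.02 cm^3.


Use the definition of density:
  rho = mass / volume
  rho = 29.5 / 8.02 = 3.678 g/cm^3

3.678 g/cm^3


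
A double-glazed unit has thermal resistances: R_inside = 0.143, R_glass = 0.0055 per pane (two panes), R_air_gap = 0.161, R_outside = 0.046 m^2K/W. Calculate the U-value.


Total thermal resistance (series):
  R_total = R_in + R_glass + R_air + R_glass + R_out
  R_total = 0.143 + 0.0055 + 0.161 + 0.0055 + 0.046 = 0.361 m^2K/W
U-value = 1 / R_total = 1 / 0.361 = 2.77 W/m^2K

2.77 W/m^2K


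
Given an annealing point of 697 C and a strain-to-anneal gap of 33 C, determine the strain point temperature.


Strain point = annealing point - difference:
  T_strain = 697 - 33 = 664 C

664 C


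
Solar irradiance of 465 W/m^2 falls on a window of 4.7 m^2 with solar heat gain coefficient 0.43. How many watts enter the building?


Solar heat gain: Q = Area * SHGC * Irradiance
  Q = 4.7 * 0.43 * 465 = 939.8 W

939.8 W


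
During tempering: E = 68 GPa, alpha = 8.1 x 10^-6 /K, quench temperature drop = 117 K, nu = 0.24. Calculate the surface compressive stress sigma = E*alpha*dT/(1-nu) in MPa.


Tempering stress: sigma = E * alpha * dT / (1 - nu)
  E (MPa) = 68 * 1000 = 68000
  Numerator = 68000 * (8.1 x 10^-6) * 117 = 64.4436
  Denominator = 1 - 0.24 = 0.76
  sigma = 64.4436 / 0.76 = 84.8 MPa

84.8 MPa


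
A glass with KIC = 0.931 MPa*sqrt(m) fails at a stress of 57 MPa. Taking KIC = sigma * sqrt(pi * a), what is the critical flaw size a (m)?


Rearrange KIC = sigma * sqrt(pi * a):
  sqrt(pi * a) = KIC / sigma
  sqrt(pi * a) = 0.931 / 57 = 0.016333
  a = (KIC / sigma)^2 / pi
  a = 0.016333^2 / pi = 0.0000849 m

0.0000849 m


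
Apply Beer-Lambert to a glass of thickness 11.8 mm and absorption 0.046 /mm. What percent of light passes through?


Beer-Lambert law: T = exp(-alpha * thickness)
  exponent = -0.046 * 11.8 = -0.5428
  T = exp(-0.5428) = 0.5811
  Percentage = 0.5811 * 100 = 58.11%

58.11%


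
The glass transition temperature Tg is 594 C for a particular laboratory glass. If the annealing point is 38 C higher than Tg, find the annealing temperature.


The annealing temperature is Tg plus the offset:
  T_anneal = 594 + 38 = 632 C

632 C


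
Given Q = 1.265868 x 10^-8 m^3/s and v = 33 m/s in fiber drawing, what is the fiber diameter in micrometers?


Cross-sectional area from continuity:
  A = Q / v = 1.265868 x 10^-8 / 33 = 3.835964 x 10^-10 m^2
Diameter from circular cross-section:
  d = sqrt(4A / pi) * 10^6 (m -> um)
  d = sqrt(4 * 3.835964 x 10^-10 / pi) * 10^6 = 22.1 um

22.1 um


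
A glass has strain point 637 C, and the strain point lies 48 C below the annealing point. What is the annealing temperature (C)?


T_anneal = T_strain + gap:
  T_anneal = 637 + 48 = 685 C

685 C


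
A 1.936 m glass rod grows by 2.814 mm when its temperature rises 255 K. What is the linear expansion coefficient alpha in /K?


Rearrange dL = alpha * L0 * dT for alpha:
  alpha = dL / (L0 * dT)
  alpha = (2.814 / 1000) / (1.936 * 255) = 0.0000057 /K = 5.7 x 10^-6 /K

5.7 x 10^-6 /K


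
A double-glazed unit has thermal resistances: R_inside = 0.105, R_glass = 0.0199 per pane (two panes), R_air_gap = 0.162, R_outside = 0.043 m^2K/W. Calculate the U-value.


Total thermal resistance (series):
  R_total = R_in + R_glass + R_air + R_glass + R_out
  R_total = 0.105 + 0.0199 + 0.162 + 0.0199 + 0.043 = 0.3498 m^2K/W
U-value = 1 / R_total = 1 / 0.3498 = 2.859 W/m^2K

2.859 W/m^2K


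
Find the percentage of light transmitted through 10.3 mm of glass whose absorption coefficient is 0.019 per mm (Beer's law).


Beer-Lambert law: T = exp(-alpha * thickness)
  exponent = -0.019 * 10.3 = -0.1957
  T = exp(-0.1957) = 0.8223
  Percentage = 0.8223 * 100 = 82.23%

82.23%


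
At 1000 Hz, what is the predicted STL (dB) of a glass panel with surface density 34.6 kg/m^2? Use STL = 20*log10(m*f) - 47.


Mass law: STL = 20 * log10(m * f) - 47
  m * f = 34.6 * 1000 = 34600
  log10(34600) = 4.53908
  STL = 20 * 4.53908 - 47 = 90.7816 - 47 = 43.8 dB

43.8 dB


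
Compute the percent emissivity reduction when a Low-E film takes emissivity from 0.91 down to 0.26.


Percentage reduction = (1 - coated/uncoated) * 100
  Ratio = 0.26 / 0.91 = 0.2857
  Reduction = (1 - 0.2857) * 100 = 71.4%

71.4%


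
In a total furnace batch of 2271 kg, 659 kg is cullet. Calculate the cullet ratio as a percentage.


Cullet ratio = (cullet mass / total batch mass) * 100
  Ratio = 659 / 2271 * 100 = 29.02%

29.02%


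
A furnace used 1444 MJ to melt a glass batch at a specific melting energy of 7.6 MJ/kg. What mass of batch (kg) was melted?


Rearrange E = m * s for m:
  m = E / s
  m = 1444 / 7.6 = 190.0 kg

190.0 kg


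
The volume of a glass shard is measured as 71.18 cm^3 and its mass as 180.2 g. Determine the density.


Use the definition of density:
  rho = mass / volume
  rho = 180.2 / 71.18 = 2.532 g/cm^3

2.532 g/cm^3


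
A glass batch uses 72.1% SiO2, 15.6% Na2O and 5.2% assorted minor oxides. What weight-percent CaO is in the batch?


Pieces sum to 100%:
  CaO = 100 - (SiO2 + Na2O + others)
  CaO = 100 - (72.1 + 15.6 + 5.2) = 7.1%

7.1%


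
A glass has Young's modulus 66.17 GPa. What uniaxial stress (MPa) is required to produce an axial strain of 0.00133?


Rearrange E = sigma / epsilon:
  sigma = E * epsilon
  E (MPa) = 66.17 * 1000 = 66170
  sigma = 66170 * 0.00133 = 88.01 MPa

88.01 MPa


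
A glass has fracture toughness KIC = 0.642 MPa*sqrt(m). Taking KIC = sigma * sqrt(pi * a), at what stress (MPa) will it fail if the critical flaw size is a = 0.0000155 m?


Rearrange KIC = sigma * sqrt(pi * a):
  sigma = KIC / sqrt(pi * a)
  sqrt(pi * 0.0000155) = 0.006978
  sigma = 0.642 / 0.006978 = 92.0 MPa

92.0 MPa


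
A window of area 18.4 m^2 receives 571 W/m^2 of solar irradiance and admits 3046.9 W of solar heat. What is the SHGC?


Rearrange Q = Area * SHGC * Irradiance:
  SHGC = Q / (Area * Irradiance)
  SHGC = 3046.9 / (18.4 * 571) = 0.29

0.29


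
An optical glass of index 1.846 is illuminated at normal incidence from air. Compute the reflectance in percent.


Fresnel reflectance at normal incidence:
  R = ((n - 1)/(n + 1))^2
  (n - 1)/(n + 1) = (1.846 - 1)/(1.846 + 1) = 0.297259
  R = 0.297259^2 = 0.0883629
  R(%) = 0.0883629 * 100 = 8.836%

8.836%


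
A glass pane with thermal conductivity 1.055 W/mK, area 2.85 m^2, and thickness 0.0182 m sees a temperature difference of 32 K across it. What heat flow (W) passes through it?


Fourier's law: Q = k * A * dT / t
  Q = 1.055 * 2.85 * 32 / 0.0182
  Q = 96.216 / 0.0182 = 5286.6 W

5286.6 W


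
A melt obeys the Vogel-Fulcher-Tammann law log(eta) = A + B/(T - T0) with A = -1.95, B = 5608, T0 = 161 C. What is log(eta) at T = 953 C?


VFT equation: log(eta) = A + B / (T - T0)
  T - T0 = 953 - 161 = 792
  B / (T - T0) = 5608 / 792 = 7.081
  log(eta) = -1.95 + 7.081 = 5.131

5.131


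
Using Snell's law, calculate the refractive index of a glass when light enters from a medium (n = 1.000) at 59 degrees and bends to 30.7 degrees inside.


Apply Snell's law: n1 * sin(theta1) = n2 * sin(theta2)
  n2 = n1 * sin(theta1) / sin(theta2)
  sin(59) = 0.857167
  sin(30.7) = 0.510543
  n2 = 1.000 * 0.857167 / 0.510543 = 1.6789

1.6789


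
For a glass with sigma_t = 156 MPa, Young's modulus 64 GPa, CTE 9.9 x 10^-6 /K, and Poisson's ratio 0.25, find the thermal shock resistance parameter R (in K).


Thermal shock resistance: R = sigma * (1 - nu) / (E * alpha)
  Numerator = 156 * (1 - 0.25) = 117.0
  Denominator = 64 * 1000 * (9.9 x 10^-6) = 0.6336
  R = 117.0 / 0.6336 = 184.7 K

184.7 K


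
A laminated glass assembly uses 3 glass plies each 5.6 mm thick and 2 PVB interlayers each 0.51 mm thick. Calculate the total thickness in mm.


Total thickness = glass contribution + PVB contribution
  Glass: 3 * 5.6 = 16.8 mm
  PVB: 2 * 0.51 = 1.02 mm
  Total = 16.8 + 1.02 = 17.82 mm

17.82 mm


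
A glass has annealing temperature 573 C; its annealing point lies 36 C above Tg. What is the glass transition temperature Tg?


Rearrange T_anneal = Tg + offset for Tg:
  Tg = T_anneal - offset = 573 - 36 = 537 C

537 C


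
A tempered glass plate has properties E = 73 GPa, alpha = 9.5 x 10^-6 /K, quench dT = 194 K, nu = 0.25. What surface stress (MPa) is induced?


Tempering stress: sigma = E * alpha * dT / (1 - nu)
  E (MPa) = 73 * 1000 = 73000
  Numerator = 73000 * (9.5 x 10^-6) * 194 = 134.539
  Denominator = 1 - 0.25 = 0.75
  sigma = 134.539 / 0.75 = 179.4 MPa

179.4 MPa


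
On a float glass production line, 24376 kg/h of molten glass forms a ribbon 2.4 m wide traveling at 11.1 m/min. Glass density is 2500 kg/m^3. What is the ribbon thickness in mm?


Ribbon cross-section from mass balance:
  Volume rate = throughput / density = 24376 / 2500 = 9.7504 m^3/h
  thickness = volume rate / (speed * 60 * width), i.e.
  thickness = throughput / (60 * speed * width * density) * 1000
  thickness = 24376 / (60 * 11.1 * 2.4 * 2500) * 1000 = 6.1 mm

6.1 mm


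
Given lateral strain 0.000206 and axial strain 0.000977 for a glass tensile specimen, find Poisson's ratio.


Poisson's ratio: nu = lateral strain / axial strain
  nu = 0.000206 / 0.000977 = 0.2108

0.2108


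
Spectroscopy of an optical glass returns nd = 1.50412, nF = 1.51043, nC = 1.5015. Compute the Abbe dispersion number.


Abbe number formula: Vd = (nd - 1) / (nF - nC)
  nd - 1 = 1.50412 - 1 = 0.50412
  nF - nC = 1.51043 - 1.5015 = 0.00893
  Vd = 0.50412 / 0.00893 = 56.45

56.45


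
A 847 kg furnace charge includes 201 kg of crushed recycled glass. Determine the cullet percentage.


Cullet ratio = (cullet mass / total batch mass) * 100
  Ratio = 201 / 847 * 100 = 23.73%

23.73%


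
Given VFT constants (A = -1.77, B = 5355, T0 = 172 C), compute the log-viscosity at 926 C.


VFT equation: log(eta) = A + B / (T - T0)
  T - T0 = 926 - 172 = 754
  B / (T - T0) = 5355 / 754 = 7.102
  log(eta) = -1.77 + 7.102 = 5.332

5.332


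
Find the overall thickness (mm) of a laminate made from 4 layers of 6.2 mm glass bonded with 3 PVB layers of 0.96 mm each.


Total thickness = glass contribution + PVB contribution
  Glass: 4 * 6.2 = 24.8 mm
  PVB: 3 * 0.96 = 2.88 mm
  Total = 24.8 + 2.88 = 27.68 mm

27.68 mm


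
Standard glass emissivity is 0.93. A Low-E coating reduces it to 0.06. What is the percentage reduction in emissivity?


Percentage reduction = (1 - coated/uncoated) * 100
  Ratio = 0.06 / 0.93 = 0.0645
  Reduction = (1 - 0.0645) * 100 = 93.5%

93.5%


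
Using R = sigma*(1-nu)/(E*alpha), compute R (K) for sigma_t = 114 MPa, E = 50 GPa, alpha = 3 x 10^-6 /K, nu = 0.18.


Thermal shock resistance: R = sigma * (1 - nu) / (E * alpha)
  Numerator = 114 * (1 - 0.18) = 93.48
  Denominator = 50 * 1000 * (3 x 10^-6) = 0.15
  R = 93.48 / 0.15 = 623.2 K

623.2 K


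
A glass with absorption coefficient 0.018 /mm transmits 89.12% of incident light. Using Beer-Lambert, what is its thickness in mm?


Rearrange T = exp(-alpha * thickness):
  thickness = -ln(T) / alpha
  T = 89.12/100 = 0.8912
  ln(T) = -0.11519
  -ln(T) = 0.11519
  thickness = 0.11519 / 0.018 = 6.4 mm

6.4 mm


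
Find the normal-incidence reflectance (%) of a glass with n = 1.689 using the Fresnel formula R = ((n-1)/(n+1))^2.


Fresnel reflectance at normal incidence:
  R = ((n - 1)/(n + 1))^2
  (n - 1)/(n + 1) = (1.689 - 1)/(1.689 + 1) = 0.256229
  R = 0.256229^2 = 0.0656533
  R(%) = 0.0656533 * 100 = 6.565%

6.565%


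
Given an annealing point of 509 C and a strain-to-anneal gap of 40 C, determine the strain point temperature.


Strain point = annealing point - difference:
  T_strain = 509 - 40 = 469 C

469 C


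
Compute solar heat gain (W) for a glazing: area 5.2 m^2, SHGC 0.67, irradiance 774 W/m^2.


Solar heat gain: Q = Area * SHGC * Irradiance
  Q = 5.2 * 0.67 * 774 = 2696.6 W

2696.6 W


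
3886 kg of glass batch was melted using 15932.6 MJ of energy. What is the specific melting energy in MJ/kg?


Rearrange E = m * s for s:
  s = E / m
  s = 15932.6 / 3886 = 4.1 MJ/kg

4.1 MJ/kg


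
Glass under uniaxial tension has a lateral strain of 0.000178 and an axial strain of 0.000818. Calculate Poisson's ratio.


Poisson's ratio: nu = lateral strain / axial strain
  nu = 0.000178 / 0.000818 = 0.2176

0.2176


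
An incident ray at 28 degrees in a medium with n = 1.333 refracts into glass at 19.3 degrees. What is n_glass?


Apply Snell's law: n1 * sin(theta1) = n2 * sin(theta2)
  n2 = n1 * sin(theta1) / sin(theta2)
  sin(28) = 0.469472
  sin(19.3) = 0.330514
  n2 = 1.333 * 0.469472 / 0.330514 = 1.8934

1.8934


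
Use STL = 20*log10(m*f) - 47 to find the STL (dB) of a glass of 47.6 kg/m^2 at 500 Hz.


Mass law: STL = 20 * log10(m * f) - 47
  m * f = 47.6 * 500 = 23800
  log10(23800) = 4.37658
  STL = 20 * 4.37658 - 47 = 87.5316 - 47 = 40.5 dB

40.5 dB


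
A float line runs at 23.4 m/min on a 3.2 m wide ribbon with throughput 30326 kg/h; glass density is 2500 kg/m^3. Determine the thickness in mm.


Ribbon cross-section from mass balance:
  Volume rate = throughput / density = 30326 / 2500 = 12.1304 m^3/h
  thickness = volume rate / (speed * 60 * width), i.e.
  thickness = throughput / (60 * speed * width * density) * 1000
  thickness = 30326 / (60 * 23.4 * 3.2 * 2500) * 1000 = 2.7 mm

2.7 mm


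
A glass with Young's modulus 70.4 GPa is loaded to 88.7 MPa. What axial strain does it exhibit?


Rearrange E = sigma / epsilon:
  epsilon = sigma / E
  E (MPa) = 70.4 * 1000 = 70400
  epsilon = 88.7 / 70400 = 0.00126

0.00126


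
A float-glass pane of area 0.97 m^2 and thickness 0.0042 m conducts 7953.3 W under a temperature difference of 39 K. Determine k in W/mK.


Fourier's law rearranged: k = Q * t / (A * dT)
  Numerator = 7953.3 * 0.0042 = 33.40386
  Denominator = 0.97 * 39 = 37.83
  k = 33.40386 / 37.83 = 0.883 W/mK

0.883 W/mK


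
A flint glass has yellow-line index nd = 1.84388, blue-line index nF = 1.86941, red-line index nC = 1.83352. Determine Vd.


Abbe number formula: Vd = (nd - 1) / (nF - nC)
  nd - 1 = 1.84388 - 1 = 0.84388
  nF - nC = 1.86941 - 1.83352 = 0.03589
  Vd = 0.84388 / 0.03589 = 23.51

23.51


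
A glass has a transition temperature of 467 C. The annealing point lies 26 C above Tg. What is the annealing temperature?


The annealing temperature is Tg plus the offset:
  T_anneal = 467 + 26 = 493 C

493 C


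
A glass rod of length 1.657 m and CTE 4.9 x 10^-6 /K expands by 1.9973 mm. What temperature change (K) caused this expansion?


Rearrange dL = alpha * L0 * dT for dT:
  dT = dL / (alpha * L0)
  dL (m) = 1.9973 / 1000 = 0.0019973
  dT = 0.0019973 / ((4.9 x 10^-6) * 1.657) = 246.0 K

246.0 K


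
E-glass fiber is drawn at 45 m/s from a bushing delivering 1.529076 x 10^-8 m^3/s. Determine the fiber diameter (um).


Cross-sectional area from continuity:
  A = Q / v = 1.529076 x 10^-8 / 45 = 3.397947 x 10^-10 m^2
Diameter from circular cross-section:
  d = sqrt(4A / pi) * 10^6 (m -> um)
  d = sqrt(4 * 3.397947 x 10^-10 / pi) * 10^6 = 20.8 um

20.8 um


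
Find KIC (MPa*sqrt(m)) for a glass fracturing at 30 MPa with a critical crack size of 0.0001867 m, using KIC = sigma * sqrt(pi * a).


Fracture toughness: KIC = sigma * sqrt(pi * a)
  pi * a = pi * 0.0001867 = 0.000586535
  sqrt(pi * a) = 0.024218
  KIC = 30 * 0.024218 = 0.727 MPa*sqrt(m)

0.727 MPa*sqrt(m)


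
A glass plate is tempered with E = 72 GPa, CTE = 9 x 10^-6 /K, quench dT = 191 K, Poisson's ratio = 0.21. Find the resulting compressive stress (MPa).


Tempering stress: sigma = E * alpha * dT / (1 - nu)
  E (MPa) = 72 * 1000 = 72000
  Numerator = 72000 * (9 x 10^-6) * 191 = 123.768
  Denominator = 1 - 0.21 = 0.79
  sigma = 123.768 / 0.79 = 156.7 MPa

156.7 MPa


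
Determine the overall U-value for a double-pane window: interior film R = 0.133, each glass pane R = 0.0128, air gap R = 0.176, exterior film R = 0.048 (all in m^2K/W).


Total thermal resistance (series):
  R_total = R_in + R_glass + R_air + R_glass + R_out
  R_total = 0.133 + 0.0128 + 0.176 + 0.0128 + 0.048 = 0.3826 m^2K/W
U-value = 1 / R_total = 1 / 0.3826 = 2.614 W/m^2K

2.614 W/m^2K


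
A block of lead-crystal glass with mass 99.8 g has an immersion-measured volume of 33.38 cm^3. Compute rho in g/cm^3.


Use the definition of density:
  rho = mass / volume
  rho = 99.8 / 33.38 = 2.99 g/cm^3

2.99 g/cm^3


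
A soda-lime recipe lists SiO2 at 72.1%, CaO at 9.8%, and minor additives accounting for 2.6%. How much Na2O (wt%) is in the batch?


Pieces sum to 100%:
  Na2O = 100 - (SiO2 + CaO + others)
  Na2O = 100 - (72.1 + 9.8 + 2.6) = 15.5%

15.5%


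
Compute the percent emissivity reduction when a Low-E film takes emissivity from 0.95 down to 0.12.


Percentage reduction = (1 - coated/uncoated) * 100
  Ratio = 0.12 / 0.95 = 0.1263
  Reduction = (1 - 0.1263) * 100 = 87.4%

87.4%


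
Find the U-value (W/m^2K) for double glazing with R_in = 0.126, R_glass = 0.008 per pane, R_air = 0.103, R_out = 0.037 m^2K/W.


Total thermal resistance (series):
  R_total = R_in + R_glass + R_air + R_glass + R_out
  R_total = 0.126 + 0.008 + 0.103 + 0.008 + 0.037 = 0.282 m^2K/W
U-value = 1 / R_total = 1 / 0.282 = 3.546 W/m^2K

3.546 W/m^2K


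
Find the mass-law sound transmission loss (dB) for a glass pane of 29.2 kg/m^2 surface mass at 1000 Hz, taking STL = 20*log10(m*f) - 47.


Mass law: STL = 20 * log10(m * f) - 47
  m * f = 29.2 * 1000 = 29200
  log10(29200) = 4.46538
  STL = 20 * 4.46538 - 47 = 89.3076 - 47 = 42.3 dB

42.3 dB


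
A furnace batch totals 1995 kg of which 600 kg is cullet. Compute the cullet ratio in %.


Cullet ratio = (cullet mass / total batch mass) * 100
  Ratio = 600 / 1995 * 100 = 30.08%

30.08%


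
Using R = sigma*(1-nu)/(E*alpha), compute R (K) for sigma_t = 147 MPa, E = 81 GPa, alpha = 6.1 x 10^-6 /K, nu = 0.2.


Thermal shock resistance: R = sigma * (1 - nu) / (E * alpha)
  Numerator = 147 * (1 - 0.2) = 117.6
  Denominator = 81 * 1000 * (6.1 x 10^-6) = 0.4941
  R = 117.6 / 0.4941 = 238.0 K

238.0 K


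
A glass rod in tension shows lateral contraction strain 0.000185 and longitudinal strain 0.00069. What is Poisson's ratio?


Poisson's ratio: nu = lateral strain / axial strain
  nu = 0.000185 / 0.00069 = 0.2681

0.2681


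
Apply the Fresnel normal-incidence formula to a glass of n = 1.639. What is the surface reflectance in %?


Fresnel reflectance at normal incidence:
  R = ((n - 1)/(n + 1))^2
  (n - 1)/(n + 1) = (1.639 - 1)/(1.639 + 1) = 0.242137
  R = 0.242137^2 = 0.0586303
  R(%) = 0.0586303 * 100 = 5.863%

5.863%


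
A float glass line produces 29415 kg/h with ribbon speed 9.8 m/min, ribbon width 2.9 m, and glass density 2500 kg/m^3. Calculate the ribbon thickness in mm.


Ribbon cross-section from mass balance:
  Volume rate = throughput / density = 29415 / 2500 = 11.766 m^3/h
  thickness = volume rate / (speed * 60 * width), i.e.
  thickness = throughput / (60 * speed * width * density) * 1000
  thickness = 29415 / (60 * 9.8 * 2.9 * 2500) * 1000 = 6.9 mm

6.9 mm


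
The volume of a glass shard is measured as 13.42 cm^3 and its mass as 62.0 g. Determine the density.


Use the definition of density:
  rho = mass / volume
  rho = 62.0 / 13.42 = 4.62 g/cm^3

4.62 g/cm^3


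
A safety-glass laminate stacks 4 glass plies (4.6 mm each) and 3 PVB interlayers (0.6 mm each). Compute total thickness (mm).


Total thickness = glass contribution + PVB contribution
  Glass: 4 * 4.6 = 18.4 mm
  PVB: 3 * 0.6 = 1.8 mm
  Total = 18.4 + 1.8 = 20.2 mm

20.2 mm


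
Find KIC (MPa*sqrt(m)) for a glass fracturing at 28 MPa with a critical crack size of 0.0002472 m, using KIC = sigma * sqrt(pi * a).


Fracture toughness: KIC = sigma * sqrt(pi * a)
  pi * a = pi * 0.0002472 = 0.000776602
  sqrt(pi * a) = 0.027868
  KIC = 28 * 0.027868 = 0.78 MPa*sqrt(m)

0.78 MPa*sqrt(m)


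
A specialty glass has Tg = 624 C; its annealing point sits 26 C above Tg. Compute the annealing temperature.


The annealing temperature is Tg plus the offset:
  T_anneal = 624 + 26 = 650 C

650 C


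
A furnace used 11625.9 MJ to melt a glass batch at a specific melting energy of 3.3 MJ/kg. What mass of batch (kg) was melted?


Rearrange E = m * s for m:
  m = E / s
  m = 11625.9 / 3.3 = 3523.0 kg

3523.0 kg


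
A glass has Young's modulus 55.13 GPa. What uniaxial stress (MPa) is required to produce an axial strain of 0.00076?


Rearrange E = sigma / epsilon:
  sigma = E * epsilon
  E (MPa) = 55.13 * 1000 = 55130
  sigma = 55130 * 0.00076 = 41.9 MPa

41.9 MPa


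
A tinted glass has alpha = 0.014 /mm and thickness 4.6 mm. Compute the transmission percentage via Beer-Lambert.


Beer-Lambert law: T = exp(-alpha * thickness)
  exponent = -0.014 * 4.6 = -0.0644
  T = exp(-0.0644) = 0.9376
  Percentage = 0.9376 * 100 = 93.76%

93.76%


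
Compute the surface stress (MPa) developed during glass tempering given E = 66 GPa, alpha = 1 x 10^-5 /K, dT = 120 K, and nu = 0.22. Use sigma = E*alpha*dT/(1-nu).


Tempering stress: sigma = E * alpha * dT / (1 - nu)
  E (MPa) = 66 * 1000 = 66000
  Numerator = 66000 * (1 x 10^-5) * 120 = 79.2
  Denominator = 1 - 0.22 = 0.78
  sigma = 79.2 / 0.78 = 101.5 MPa

101.5 MPa


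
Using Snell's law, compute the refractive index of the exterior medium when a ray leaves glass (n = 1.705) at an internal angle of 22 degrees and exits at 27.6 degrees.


Apply Snell's law: n1 * sin(theta1) = n2 * sin(theta2)
  n2 = n1 * sin(theta1) / sin(theta2)
  sin(22) = 0.374607
  sin(27.6) = 0.463296
  n2 = 1.705 * 0.374607 / 0.463296 = 1.3786

1.3786


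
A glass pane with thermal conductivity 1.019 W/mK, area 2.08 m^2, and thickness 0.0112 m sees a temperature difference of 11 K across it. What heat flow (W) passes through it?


Fourier's law: Q = k * A * dT / t
  Q = 1.019 * 2.08 * 11 / 0.0112
  Q = 23.31472 / 0.0112 = 2081.7 W

2081.7 W


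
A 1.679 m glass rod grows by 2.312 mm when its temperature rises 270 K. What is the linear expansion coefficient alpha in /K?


Rearrange dL = alpha * L0 * dT for alpha:
  alpha = dL / (L0 * dT)
  alpha = (2.312 / 1000) / (1.679 * 270) = 0.0000051 /K = 5.1 x 10^-6 /K

5.1 x 10^-6 /K


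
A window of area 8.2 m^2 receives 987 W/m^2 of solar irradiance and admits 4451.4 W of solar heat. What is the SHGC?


Rearrange Q = Area * SHGC * Irradiance:
  SHGC = Q / (Area * Irradiance)
  SHGC = 4451.4 / (8.2 * 987) = 0.55

0.55


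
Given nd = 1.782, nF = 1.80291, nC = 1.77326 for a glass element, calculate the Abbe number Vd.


Abbe number formula: Vd = (nd - 1) / (nF - nC)
  nd - 1 = 1.782 - 1 = 0.782
  nF - nC = 1.80291 - 1.77326 = 0.02965
  Vd = 0.782 / 0.02965 = 26.37

26.37


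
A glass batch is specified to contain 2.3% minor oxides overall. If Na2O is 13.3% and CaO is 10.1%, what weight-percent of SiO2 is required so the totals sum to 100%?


Known pieces sum to 100%:
  SiO2 = 100 - (others + Na2O + CaO)
  SiO2 = 100 - (2.3 + 13.3 + 10.1) = 74.3%

74.3%


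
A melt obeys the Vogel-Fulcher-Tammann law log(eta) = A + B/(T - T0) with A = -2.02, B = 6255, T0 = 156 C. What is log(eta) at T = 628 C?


VFT equation: log(eta) = A + B / (T - T0)
  T - T0 = 628 - 156 = 472
  B / (T - T0) = 6255 / 472 = 13.252
  log(eta) = -2.02 + 13.252 = 11.232

11.232


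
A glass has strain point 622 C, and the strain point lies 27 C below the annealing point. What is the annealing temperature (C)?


T_anneal = T_strain + gap:
  T_anneal = 622 + 27 = 649 C

649 C


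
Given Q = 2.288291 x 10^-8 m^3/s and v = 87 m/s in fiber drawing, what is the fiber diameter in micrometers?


Cross-sectional area from continuity:
  A = Q / v = 2.288291 x 10^-8 / 87 = 2.63022 x 10^-10 m^2
Diameter from circular cross-section:
  d = sqrt(4A / pi) * 10^6 (m -> um)
  d = sqrt(4 * 2.63022 x 10^-10 / pi) * 10^6 = 18.3 um

18.3 um


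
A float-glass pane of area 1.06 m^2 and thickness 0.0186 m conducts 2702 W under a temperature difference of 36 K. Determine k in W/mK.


Fourier's law rearranged: k = Q * t / (A * dT)
  Numerator = 2702 * 0.0186 = 50.2572
  Denominator = 1.06 * 36 = 38.16
  k = 50.2572 / 38.16 = 1.317 W/mK

1.317 W/mK


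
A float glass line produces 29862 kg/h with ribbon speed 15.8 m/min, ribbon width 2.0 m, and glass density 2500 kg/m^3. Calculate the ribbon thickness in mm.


Ribbon cross-section from mass balance:
  Volume rate = throughput / density = 29862 / 2500 = 11.9448 m^3/h
  thickness = volume rate / (speed * 60 * width), i.e.
  thickness = throughput / (60 * speed * width * density) * 1000
  thickness = 29862 / (60 * 15.8 * 2.0 * 2500) * 1000 = 6.3 mm

6.3 mm


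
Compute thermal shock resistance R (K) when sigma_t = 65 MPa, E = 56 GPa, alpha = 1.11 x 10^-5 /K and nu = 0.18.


Thermal shock resistance: R = sigma * (1 - nu) / (E * alpha)
  Numerator = 65 * (1 - 0.18) = 53.3
  Denominator = 56 * 1000 * (1.11 x 10^-5) = 0.6216
  R = 53.3 / 0.6216 = 85.7 K

85.7 K


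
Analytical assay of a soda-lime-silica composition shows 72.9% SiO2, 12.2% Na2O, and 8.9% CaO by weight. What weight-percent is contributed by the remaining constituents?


Sum the three major oxides:
  SiO2 + Na2O + CaO = 72.9 + 12.2 + 8.9 = 94.0%
Subtract from 100%:
  Others = 100 - 94.0 = 6.0%

6.0%


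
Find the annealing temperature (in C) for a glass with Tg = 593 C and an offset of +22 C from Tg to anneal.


The annealing temperature is Tg plus the offset:
  T_anneal = 593 + 22 = 615 C

615 C


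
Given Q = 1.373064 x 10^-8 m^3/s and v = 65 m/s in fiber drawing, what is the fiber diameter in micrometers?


Cross-sectional area from continuity:
  A = Q / v = 1.373064 x 10^-8 / 65 = 2.112406 x 10^-10 m^2
Diameter from circular cross-section:
  d = sqrt(4A / pi) * 10^6 (m -> um)
  d = sqrt(4 * 2.112406 x 10^-10 / pi) * 10^6 = 16.4 um

16.4 um


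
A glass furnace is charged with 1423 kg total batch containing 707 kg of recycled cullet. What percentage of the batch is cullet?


Cullet ratio = (cullet mass / total batch mass) * 100
  Ratio = 707 / 1423 * 100 = 49.68%

49.68%


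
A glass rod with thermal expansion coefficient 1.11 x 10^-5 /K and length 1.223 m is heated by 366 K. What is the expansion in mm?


Thermal expansion formula: dL = alpha * L0 * dT
  dL = (1.11 x 10^-5) * 1.223 * 366 = 0.00496856 m
Convert to mm: 0.00496856 * 1000 = 4.9686 mm

4.9686 mm


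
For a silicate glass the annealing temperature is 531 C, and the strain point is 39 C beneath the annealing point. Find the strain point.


Strain point = annealing point - difference:
  T_strain = 531 - 39 = 492 C

492 C


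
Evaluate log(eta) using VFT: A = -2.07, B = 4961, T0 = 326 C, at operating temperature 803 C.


VFT equation: log(eta) = A + B / (T - T0)
  T - T0 = 803 - 326 = 477
  B / (T - T0) = 4961 / 477 = 10.4
  log(eta) = -2.07 + 10.4 = 8.33

8.33


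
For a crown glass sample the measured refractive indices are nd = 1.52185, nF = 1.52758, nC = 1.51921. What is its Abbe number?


Abbe number formula: Vd = (nd - 1) / (nF - nC)
  nd - 1 = 1.52185 - 1 = 0.52185
  nF - nC = 1.52758 - 1.51921 = 0.00837
  Vd = 0.52185 / 0.00837 = 62.35

62.35


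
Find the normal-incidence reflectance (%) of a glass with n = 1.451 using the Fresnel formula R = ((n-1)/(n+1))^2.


Fresnel reflectance at normal incidence:
  R = ((n - 1)/(n + 1))^2
  (n - 1)/(n + 1) = (1.451 - 1)/(1.451 + 1) = 0.184007
  R = 0.184007^2 = 0.0338586
  R(%) = 0.0338586 * 100 = 3.386%

3.386%


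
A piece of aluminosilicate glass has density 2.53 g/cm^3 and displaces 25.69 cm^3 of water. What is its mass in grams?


Rearrange rho = m / V:
  m = rho * V
  m = 2.53 * 25.69 = 64.996 g

64.996 g


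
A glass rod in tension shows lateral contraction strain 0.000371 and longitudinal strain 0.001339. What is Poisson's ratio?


Poisson's ratio: nu = lateral strain / axial strain
  nu = 0.000371 / 0.001339 = 0.2771

0.2771


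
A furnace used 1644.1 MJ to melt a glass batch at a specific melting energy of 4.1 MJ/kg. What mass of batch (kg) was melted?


Rearrange E = m * s for m:
  m = E / s
  m = 1644.1 / 4.1 = 401.0 kg

401.0 kg


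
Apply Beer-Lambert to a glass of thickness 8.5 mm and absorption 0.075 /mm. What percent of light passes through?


Beer-Lambert law: T = exp(-alpha * thickness)
  exponent = -0.075 * 8.5 = -0.6375
  T = exp(-0.6375) = 0.5286
  Percentage = 0.5286 * 100 = 52.86%

52.86%


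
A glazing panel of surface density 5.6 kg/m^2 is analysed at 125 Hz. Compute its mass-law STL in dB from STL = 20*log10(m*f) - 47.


Mass law: STL = 20 * log10(m * f) - 47
  m * f = 5.6 * 125 = 700
  log10(700) = 2.8451
  STL = 20 * 2.8451 - 47 = 56.902 - 47 = 9.9 dB

9.9 dB


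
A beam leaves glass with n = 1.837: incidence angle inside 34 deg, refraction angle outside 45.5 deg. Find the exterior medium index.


Apply Snell's law: n1 * sin(theta1) = n2 * sin(theta2)
  n2 = n1 * sin(theta1) / sin(theta2)
  sin(34) = 0.559193
  sin(45.5) = 0.71325
  n2 = 1.837 * 0.559193 / 0.71325 = 1.4402

1.4402


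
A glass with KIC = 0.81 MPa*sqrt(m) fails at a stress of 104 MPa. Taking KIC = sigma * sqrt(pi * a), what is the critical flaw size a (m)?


Rearrange KIC = sigma * sqrt(pi * a):
  sqrt(pi * a) = KIC / sigma
  sqrt(pi * a) = 0.81 / 104 = 0.007788
  a = (KIC / sigma)^2 / pi
  a = 0.007788^2 / pi = 0.0000193 m

0.0000193 m


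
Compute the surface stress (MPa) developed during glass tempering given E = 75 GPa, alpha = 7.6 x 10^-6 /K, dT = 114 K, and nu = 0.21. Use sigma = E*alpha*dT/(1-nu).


Tempering stress: sigma = E * alpha * dT / (1 - nu)
  E (MPa) = 75 * 1000 = 75000
  Numerator = 75000 * (7.6 x 10^-6) * 114 = 64.98
  Denominator = 1 - 0.21 = 0.79
  sigma = 64.98 / 0.79 = 82.3 MPa

82.3 MPa


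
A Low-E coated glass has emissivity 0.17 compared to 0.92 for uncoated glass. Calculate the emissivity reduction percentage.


Percentage reduction = (1 - coated/uncoated) * 100
  Ratio = 0.17 / 0.92 = 0.1848
  Reduction = (1 - 0.1848) * 100 = 81.5%

81.5%


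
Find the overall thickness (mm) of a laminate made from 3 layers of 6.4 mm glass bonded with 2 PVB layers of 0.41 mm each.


Total thickness = glass contribution + PVB contribution
  Glass: 3 * 6.4 = 19.2 mm
  PVB: 2 * 0.41 = 0.82 mm
  Total = 19.2 + 0.82 = 20.02 mm

20.02 mm


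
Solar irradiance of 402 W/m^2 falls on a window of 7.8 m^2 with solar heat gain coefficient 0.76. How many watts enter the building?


Solar heat gain: Q = Area * SHGC * Irradiance
  Q = 7.8 * 0.76 * 402 = 2383.1 W

2383.1 W


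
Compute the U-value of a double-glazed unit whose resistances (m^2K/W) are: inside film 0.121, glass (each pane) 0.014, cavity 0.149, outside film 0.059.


Total thermal resistance (series):
  R_total = R_in + R_glass + R_air + R_glass + R_out
  R_total = 0.121 + 0.014 + 0.149 + 0.014 + 0.059 = 0.357 m^2K/W
U-value = 1 / R_total = 1 / 0.357 = 2.801 W/m^2K

2.801 W/m^2K


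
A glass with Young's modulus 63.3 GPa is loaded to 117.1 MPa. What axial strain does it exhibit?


Rearrange E = sigma / epsilon:
  epsilon = sigma / E
  E (MPa) = 63.3 * 1000 = 63300
  epsilon = 117.1 / 63300 = 0.00185

0.00185


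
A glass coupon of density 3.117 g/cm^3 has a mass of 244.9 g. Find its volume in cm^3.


Rearrange rho = m / V:
  V = m / rho
  V = 244.9 / 3.117 = 78.569 cm^3

78.569 cm^3


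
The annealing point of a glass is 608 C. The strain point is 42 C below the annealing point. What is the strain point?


Strain point = annealing point - difference:
  T_strain = 608 - 42 = 566 C

566 C


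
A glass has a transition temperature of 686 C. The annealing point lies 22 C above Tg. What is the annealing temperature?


The annealing temperature is Tg plus the offset:
  T_anneal = 686 + 22 = 708 C

708 C


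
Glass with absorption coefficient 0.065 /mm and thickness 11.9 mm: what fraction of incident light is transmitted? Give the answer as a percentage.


Beer-Lambert law: T = exp(-alpha * thickness)
  exponent = -0.065 * 11.9 = -0.7735
  T = exp(-0.7735) = 0.4614
  Percentage = 0.4614 * 100 = 46.14%

46.14%


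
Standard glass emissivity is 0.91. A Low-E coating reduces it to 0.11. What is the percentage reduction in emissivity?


Percentage reduction = (1 - coated/uncoated) * 100
  Ratio = 0.11 / 0.91 = 0.1209
  Reduction = (1 - 0.1209) * 100 = 87.9%

87.9%


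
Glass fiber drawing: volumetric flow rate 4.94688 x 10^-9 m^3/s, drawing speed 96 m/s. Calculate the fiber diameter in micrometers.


Cross-sectional area from continuity:
  A = Q / v = 4.94688 x 10^-9 / 96 = 5.153 x 10^-11 m^2
Diameter from circular cross-section:
  d = sqrt(4A / pi) * 10^6 (m -> um)
  d = sqrt(4 * 5.153 x 10^-11 / pi) * 10^6 = 8.1 um

8.1 um


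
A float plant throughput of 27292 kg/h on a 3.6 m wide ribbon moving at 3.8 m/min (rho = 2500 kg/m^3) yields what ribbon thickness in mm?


Ribbon cross-section from mass balance:
  Volume rate = throughput / density = 27292 / 2500 = 10.9168 m^3/h
  thickness = volume rate / (speed * 60 * width), i.e.
  thickness = throughput / (60 * speed * width * density) * 1000
  thickness = 27292 / (60 * 3.8 * 3.6 * 2500) * 1000 = 13.3 mm

13.3 mm


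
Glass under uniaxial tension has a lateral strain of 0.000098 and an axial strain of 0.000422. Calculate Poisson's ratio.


Poisson's ratio: nu = lateral strain / axial strain
  nu = 0.000098 / 0.000422 = 0.2322

0.2322


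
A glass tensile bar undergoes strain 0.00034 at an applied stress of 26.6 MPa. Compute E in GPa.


Young's modulus: E = stress / strain
  E = 26.6 MPa / 0.00034 = 78235.29 MPa
Convert to GPa: 78235.29 / 1000 = 78.24 GPa

78.24 GPa


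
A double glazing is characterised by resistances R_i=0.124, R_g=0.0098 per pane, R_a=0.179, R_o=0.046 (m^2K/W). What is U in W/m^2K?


Total thermal resistance (series):
  R_total = R_in + R_glass + R_air + R_glass + R_out
  R_total = 0.124 + 0.0098 + 0.179 + 0.0098 + 0.046 = 0.3686 m^2K/W
U-value = 1 / R_total = 1 / 0.3686 = 2.713 W/m^2K

2.713 W/m^2K


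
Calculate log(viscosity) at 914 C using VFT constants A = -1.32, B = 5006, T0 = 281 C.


VFT equation: log(eta) = A + B / (T - T0)
  T - T0 = 914 - 281 = 633
  B / (T - T0) = 5006 / 633 = 7.908
  log(eta) = -1.32 + 7.908 = 6.588

6.588


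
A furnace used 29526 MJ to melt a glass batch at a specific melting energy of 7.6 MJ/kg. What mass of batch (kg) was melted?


Rearrange E = m * s for m:
  m = E / s
  m = 29526 / 7.6 = 3885.0 kg

3885.0 kg


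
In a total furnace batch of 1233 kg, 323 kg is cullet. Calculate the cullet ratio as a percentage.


Cullet ratio = (cullet mass / total batch mass) * 100
  Ratio = 323 / 1233 * 100 = 26.2%

26.2%


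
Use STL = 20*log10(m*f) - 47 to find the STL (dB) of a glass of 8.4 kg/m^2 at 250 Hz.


Mass law: STL = 20 * log10(m * f) - 47
  m * f = 8.4 * 250 = 2100
  log10(2100) = 3.32222
  STL = 20 * 3.32222 - 47 = 66.4444 - 47 = 19.4 dB

19.4 dB


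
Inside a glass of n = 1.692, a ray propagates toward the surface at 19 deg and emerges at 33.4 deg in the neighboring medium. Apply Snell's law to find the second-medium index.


Apply Snell's law: n1 * sin(theta1) = n2 * sin(theta2)
  n2 = n1 * sin(theta1) / sin(theta2)
  sin(19) = 0.325568
  sin(33.4) = 0.550481
  n2 = 1.692 * 0.325568 / 0.550481 = 1.0007

1.0007


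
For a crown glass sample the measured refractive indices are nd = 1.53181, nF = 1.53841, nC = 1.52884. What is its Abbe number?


Abbe number formula: Vd = (nd - 1) / (nF - nC)
  nd - 1 = 1.53181 - 1 = 0.53181
  nF - nC = 1.53841 - 1.52884 = 0.00957
  Vd = 0.53181 / 0.00957 = 55.57

55.57


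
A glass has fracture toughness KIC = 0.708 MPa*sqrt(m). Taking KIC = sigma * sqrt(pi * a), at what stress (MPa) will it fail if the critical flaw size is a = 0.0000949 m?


Rearrange KIC = sigma * sqrt(pi * a):
  sigma = KIC / sqrt(pi * a)
  sqrt(pi * 0.0000949) = 0.017267
  sigma = 0.708 / 0.017267 = 41.0 MPa

41.0 MPa


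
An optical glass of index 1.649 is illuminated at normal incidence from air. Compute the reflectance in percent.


Fresnel reflectance at normal incidence:
  R = ((n - 1)/(n + 1))^2
  (n - 1)/(n + 1) = (1.649 - 1)/(1.649 + 1) = 0.244998
  R = 0.244998^2 = 0.060024
  R(%) = 0.060024 * 100 = 6.002%

6.002%


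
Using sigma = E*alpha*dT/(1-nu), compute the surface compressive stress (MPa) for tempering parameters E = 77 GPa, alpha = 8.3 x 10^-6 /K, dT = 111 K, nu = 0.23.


Tempering stress: sigma = E * alpha * dT / (1 - nu)
  E (MPa) = 77 * 1000 = 77000
  Numerator = 77000 * (8.3 x 10^-6) * 111 = 70.9401
  Denominator = 1 - 0.23 = 0.77
  sigma = 70.9401 / 0.77 = 92.1 MPa

92.1 MPa


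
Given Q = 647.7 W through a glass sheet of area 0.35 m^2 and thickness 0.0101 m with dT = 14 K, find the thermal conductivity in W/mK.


Fourier's law rearranged: k = Q * t / (A * dT)
  Numerator = 647.7 * 0.0101 = 6.54177
  Denominator = 0.35 * 14 = 4.9
  k = 6.54177 / 4.9 = 1.335 W/mK

1.335 W/mK


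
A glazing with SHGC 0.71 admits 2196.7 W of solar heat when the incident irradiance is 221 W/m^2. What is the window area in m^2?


Rearrange Q = Area * SHGC * Irradiance:
  Area = Q / (SHGC * Irradiance)
  Area = 2196.7 / (0.71 * 221) = 14.0 m^2

14.0 m^2


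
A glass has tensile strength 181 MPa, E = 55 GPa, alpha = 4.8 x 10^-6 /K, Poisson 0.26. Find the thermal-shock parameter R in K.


Thermal shock resistance: R = sigma * (1 - nu) / (E * alpha)
  Numerator = 181 * (1 - 0.26) = 133.94
  Denominator = 55 * 1000 * (4.8 x 10^-6) = 0.264
  R = 133.94 / 0.264 = 507.3 K

507.3 K


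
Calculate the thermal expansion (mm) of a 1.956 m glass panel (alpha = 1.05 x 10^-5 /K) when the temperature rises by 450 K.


Thermal expansion formula: dL = alpha * L0 * dT
  dL = (1.05 x 10^-5) * 1.956 * 450 = 0.0092421 m
Convert to mm: 0.0092421 * 1000 = 9.2421 mm

9.2421 mm


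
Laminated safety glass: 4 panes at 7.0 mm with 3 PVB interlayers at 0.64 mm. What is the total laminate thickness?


Total thickness = glass contribution + PVB contribution
  Glass: 4 * 7.0 = 28.0 mm
  PVB: 3 * 0.64 = 1.92 mm
  Total = 28.0 + 1.92 = 29.92 mm

29.92 mm


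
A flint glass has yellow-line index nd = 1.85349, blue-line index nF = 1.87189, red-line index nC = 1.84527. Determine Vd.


Abbe number formula: Vd = (nd - 1) / (nF - nC)
  nd - 1 = 1.85349 - 1 = 0.85349
  nF - nC = 1.87189 - 1.84527 = 0.02662
  Vd = 0.85349 / 0.02662 = 32.06

32.06


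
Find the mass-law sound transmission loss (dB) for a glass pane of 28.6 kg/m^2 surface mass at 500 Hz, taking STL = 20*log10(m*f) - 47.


Mass law: STL = 20 * log10(m * f) - 47
  m * f = 28.6 * 500 = 14300
  log10(14300) = 4.15534
  STL = 20 * 4.15534 - 47 = 83.1068 - 47 = 36.1 dB

36.1 dB
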